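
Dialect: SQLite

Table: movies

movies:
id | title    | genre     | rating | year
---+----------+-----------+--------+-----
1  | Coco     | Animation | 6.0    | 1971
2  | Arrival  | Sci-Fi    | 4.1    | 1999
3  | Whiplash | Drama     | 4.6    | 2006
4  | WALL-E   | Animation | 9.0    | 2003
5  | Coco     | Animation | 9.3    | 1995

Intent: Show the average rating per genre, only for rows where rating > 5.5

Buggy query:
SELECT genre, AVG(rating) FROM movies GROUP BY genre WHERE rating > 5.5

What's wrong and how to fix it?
Bug: WHERE cannot follow GROUP BY

Fix: Place WHERE between FROM and GROUP BY

Corrected query:
SELECT genre, AVG(rating) FROM movies WHERE rating > 5.5 GROUP BY genre

Result:
genre     | AVG(rating)
----------+------------
Animation | 8.1        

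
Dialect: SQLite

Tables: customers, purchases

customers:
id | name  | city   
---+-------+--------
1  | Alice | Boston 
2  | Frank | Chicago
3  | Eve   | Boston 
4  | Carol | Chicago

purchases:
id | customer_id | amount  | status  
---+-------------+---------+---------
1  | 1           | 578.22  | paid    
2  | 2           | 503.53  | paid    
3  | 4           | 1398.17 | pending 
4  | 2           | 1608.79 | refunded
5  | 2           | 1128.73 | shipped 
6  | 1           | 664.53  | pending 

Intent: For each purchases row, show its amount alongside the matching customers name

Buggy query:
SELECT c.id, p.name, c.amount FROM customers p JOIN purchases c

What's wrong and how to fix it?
Bug: Missing join condition: each purchases row is matched to all customers rows instead of just its own

Fix: Add ON c.customer_id = p.id to the JOIN

Corrected query:
SELECT c.id, p.name, c.amount FROM customers p JOIN purchases c ON c.customer_id = p.id

Result:
id | name  | amount 
---+-------+--------
1  | Alice | 578.22 
2  | Frank | 503.53 
3  | Carol | 1398.17
4  | Frank | 1608.79
5  | Frank | 1128.73
6  | Alice | 664.53 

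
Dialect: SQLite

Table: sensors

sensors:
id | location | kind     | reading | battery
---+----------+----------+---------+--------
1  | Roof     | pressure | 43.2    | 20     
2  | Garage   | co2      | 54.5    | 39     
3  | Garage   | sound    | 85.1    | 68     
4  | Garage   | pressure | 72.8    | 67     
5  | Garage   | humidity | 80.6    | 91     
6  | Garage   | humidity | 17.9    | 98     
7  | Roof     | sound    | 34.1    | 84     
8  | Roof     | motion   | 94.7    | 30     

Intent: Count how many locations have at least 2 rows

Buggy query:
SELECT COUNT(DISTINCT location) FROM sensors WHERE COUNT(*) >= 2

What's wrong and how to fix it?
Bug: COUNT(*) cannot appear in WHERE; the per-group count doesn't exist yet

Fix: Use a subquery that GROUPs and filters with HAVING, then count its rows

Corrected query:
SELECT COUNT(*) FROM (SELECT location FROM sensors GROUP BY location HAVING COUNT(*) >= 2)

Result:
COUNT(*)
--------
2       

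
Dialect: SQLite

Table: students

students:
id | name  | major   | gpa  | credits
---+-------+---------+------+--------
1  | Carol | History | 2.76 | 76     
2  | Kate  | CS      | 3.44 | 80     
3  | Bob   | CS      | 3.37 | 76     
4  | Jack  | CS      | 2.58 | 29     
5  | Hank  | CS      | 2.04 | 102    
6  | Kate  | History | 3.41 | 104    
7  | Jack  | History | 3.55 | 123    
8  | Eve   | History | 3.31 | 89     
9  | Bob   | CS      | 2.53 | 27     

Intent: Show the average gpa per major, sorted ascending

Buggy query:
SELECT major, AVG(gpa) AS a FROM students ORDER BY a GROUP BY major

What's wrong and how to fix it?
Bug: ORDER BY appears before GROUP BY; SQL clause order requires GROUP BY first

Fix: Move ORDER BY to the end, after GROUP BY

Corrected query:
SELECT major, AVG(gpa) AS a FROM students GROUP BY major ORDER BY a

Result:
major   | a     
--------+-------
CS      | 2.792 
History | 3.2575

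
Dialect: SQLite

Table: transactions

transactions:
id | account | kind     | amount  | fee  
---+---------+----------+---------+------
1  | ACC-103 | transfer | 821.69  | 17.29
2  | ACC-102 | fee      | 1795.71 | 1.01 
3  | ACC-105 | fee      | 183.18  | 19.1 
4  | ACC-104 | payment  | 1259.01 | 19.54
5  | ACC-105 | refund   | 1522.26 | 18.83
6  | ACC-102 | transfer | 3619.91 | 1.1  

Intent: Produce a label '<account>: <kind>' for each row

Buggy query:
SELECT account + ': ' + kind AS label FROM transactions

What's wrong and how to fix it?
Bug: SQLite uses || for string concatenation; + coerces text to numbers (yielding 0)

Fix: Replace + with || to concatenate text

Corrected query:
SELECT account || ': ' || kind AS label FROM transactions

Result:
label            
-----------------
ACC-103: transfer
ACC-102: fee     
ACC-105: fee     
ACC-104: payment 
ACC-105: refund  
ACC-102: transfer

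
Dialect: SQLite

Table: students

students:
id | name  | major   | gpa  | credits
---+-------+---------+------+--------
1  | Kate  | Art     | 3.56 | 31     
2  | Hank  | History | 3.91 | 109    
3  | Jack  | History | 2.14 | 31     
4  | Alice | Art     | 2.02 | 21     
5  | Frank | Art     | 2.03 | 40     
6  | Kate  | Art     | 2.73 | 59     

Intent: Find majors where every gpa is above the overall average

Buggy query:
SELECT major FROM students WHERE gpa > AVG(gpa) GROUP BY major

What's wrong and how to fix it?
Bug: WHERE evaluates per row before aggregation, so AVG() is unavailable

Fix: Compute the overall average in a scalar subquery and compare each group's MIN against it in HAVING

Corrected query:
SELECT major FROM students GROUP BY major HAVING MIN(gpa) > (SELECT AVG(gpa) FROM students)

Result:
(no rows)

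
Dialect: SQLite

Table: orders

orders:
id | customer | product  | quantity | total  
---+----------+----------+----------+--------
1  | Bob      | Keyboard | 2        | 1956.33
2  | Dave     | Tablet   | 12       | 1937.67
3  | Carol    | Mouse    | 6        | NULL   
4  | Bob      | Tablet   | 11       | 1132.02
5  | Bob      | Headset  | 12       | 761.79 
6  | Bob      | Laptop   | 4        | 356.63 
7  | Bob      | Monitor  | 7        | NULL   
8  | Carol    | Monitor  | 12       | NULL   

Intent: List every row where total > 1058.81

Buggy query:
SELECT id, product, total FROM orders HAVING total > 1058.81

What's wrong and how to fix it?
Bug: HAVING filters the output of aggregation, but this query has no GROUP BY and no aggregate functions, so SQLite rejects it (HAVING clause on a non-aggregate query); the condition here is per row

Fix: Replace HAVING with WHERE since the condition applies to individual rows

Corrected query:
SELECT id, product, total FROM orders WHERE total > 1058.81

Result:
id | product  | total  
---+----------+--------
1  | Keyboard | 1956.33
2  | Tablet   | 1937.67
4  | Tablet   | 1132.02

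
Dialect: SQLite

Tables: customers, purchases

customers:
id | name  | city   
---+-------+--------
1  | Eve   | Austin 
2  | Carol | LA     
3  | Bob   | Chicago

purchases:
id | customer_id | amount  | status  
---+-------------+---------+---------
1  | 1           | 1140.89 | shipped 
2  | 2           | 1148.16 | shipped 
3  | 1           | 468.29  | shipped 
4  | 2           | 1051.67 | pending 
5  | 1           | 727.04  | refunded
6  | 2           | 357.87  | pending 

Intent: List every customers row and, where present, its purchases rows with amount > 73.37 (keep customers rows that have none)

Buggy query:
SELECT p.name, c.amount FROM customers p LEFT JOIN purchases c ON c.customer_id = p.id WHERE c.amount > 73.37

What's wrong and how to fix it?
Bug: Filtering c.amount in WHERE discards the NULL rows produced by LEFT JOIN, turning it into an inner join

Fix: Move the right-table condition into the ON clause so unmatched parents are kept

Corrected query:
SELECT p.name, c.amount FROM customers p LEFT JOIN purchases c ON c.customer_id = p.id AND c.amount > 73.37

Result:
name  | amount 
------+--------
Eve   | 468.29 
Eve   | 727.04 
Eve   | 1140.89
Carol | 357.87 
Carol | 1051.67
Carol | 1148.16
Bob   | NULL   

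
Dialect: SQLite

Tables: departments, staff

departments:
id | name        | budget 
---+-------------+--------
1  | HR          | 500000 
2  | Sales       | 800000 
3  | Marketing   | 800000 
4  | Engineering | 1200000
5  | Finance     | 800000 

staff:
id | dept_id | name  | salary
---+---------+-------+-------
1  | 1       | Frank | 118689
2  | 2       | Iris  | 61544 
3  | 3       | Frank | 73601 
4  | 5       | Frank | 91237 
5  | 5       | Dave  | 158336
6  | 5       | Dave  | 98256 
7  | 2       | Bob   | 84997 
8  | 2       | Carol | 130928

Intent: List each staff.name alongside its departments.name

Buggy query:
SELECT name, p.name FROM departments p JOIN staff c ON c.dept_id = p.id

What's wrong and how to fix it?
Bug: Both tables have a 'name' column; the unqualified reference is ambiguous

Fix: Prefix ambiguous columns with the table alias

Corrected query:
SELECT c.name, p.name FROM departments p JOIN staff c ON c.dept_id = p.id

Result:
name  | name     
------+----------
Frank | HR       
Iris  | Sales    
Frank | Marketing
Frank | Finance  
Dave  | Finance  
Dave  | Finance  
Bob   | Sales    
Carol | Sales    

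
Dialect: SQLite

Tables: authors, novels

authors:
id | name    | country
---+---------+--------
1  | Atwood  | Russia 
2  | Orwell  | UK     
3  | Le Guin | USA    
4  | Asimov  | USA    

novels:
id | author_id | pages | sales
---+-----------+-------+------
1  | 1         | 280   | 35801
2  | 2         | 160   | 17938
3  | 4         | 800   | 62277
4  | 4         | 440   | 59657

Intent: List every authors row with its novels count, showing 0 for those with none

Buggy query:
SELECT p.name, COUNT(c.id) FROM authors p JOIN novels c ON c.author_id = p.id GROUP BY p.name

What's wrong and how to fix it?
Bug: An inner join excludes parents with zero children

Fix: Switch to LEFT JOIN to retain unmatched parent rows

Corrected query:
SELECT p.name, COUNT(c.id) FROM authors p LEFT JOIN novels c ON c.author_id = p.id GROUP BY p.name

Result:
name    | COUNT(c.id)
--------+------------
Asimov  | 2          
Atwood  | 1          
Le Guin | 0          
Orwell  | 1          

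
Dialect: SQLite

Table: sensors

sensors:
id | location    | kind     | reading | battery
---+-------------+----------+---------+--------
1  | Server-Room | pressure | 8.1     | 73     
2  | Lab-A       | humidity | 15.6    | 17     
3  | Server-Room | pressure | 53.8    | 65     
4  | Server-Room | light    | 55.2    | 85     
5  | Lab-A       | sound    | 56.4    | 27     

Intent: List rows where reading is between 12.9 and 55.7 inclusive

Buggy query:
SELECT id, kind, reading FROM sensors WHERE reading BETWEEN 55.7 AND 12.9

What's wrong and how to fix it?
Bug: BETWEEN expects the lower bound first; with 55.7 AND 12.9 the range is empty

Fix: Write BETWEEN 12.9 AND 55.7

Corrected query:
SELECT id, kind, reading FROM sensors WHERE reading BETWEEN 12.9 AND 55.7

Result:
id | kind     | reading
---+----------+--------
2  | humidity | 15.6   
3  | pressure | 53.8   
4  | light    | 55.2   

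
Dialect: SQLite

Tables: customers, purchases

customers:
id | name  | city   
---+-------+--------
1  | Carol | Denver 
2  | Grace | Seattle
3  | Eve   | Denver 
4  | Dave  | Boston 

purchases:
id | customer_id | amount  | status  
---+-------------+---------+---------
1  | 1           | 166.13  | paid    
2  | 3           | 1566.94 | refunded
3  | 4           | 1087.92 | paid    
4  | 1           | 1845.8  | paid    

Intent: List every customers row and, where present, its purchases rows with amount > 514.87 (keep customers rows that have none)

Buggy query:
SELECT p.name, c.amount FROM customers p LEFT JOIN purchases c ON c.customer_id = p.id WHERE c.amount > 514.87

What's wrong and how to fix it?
Bug: A WHERE condition on the right-hand table after LEFT JOIN drops unmatched parents

Fix: Put 'c.amount > 514.87' in the JOIN's ON clause instead of WHERE

Corrected query:
SELECT p.name, c.amount FROM customers p LEFT JOIN purchases c ON c.customer_id = p.id AND c.amount > 514.87

Result:
name  | amount 
------+--------
Carol | 1845.8 
Grace | NULL   
Eve   | 1566.94
Dave  | 1087.92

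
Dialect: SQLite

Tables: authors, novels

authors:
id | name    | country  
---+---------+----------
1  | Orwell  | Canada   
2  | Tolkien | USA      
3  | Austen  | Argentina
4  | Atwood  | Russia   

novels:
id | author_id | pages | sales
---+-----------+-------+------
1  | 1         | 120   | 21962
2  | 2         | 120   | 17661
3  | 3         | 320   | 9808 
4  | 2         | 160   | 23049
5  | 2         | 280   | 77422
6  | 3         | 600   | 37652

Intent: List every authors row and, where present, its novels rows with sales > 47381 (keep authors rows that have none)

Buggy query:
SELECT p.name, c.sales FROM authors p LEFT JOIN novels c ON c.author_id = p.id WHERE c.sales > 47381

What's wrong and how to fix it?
Bug: Filtering c.sales in WHERE discards the NULL rows produced by LEFT JOIN, turning it into an inner join

Fix: Move the right-table condition into the ON clause so unmatched parents are kept

Corrected query:
SELECT p.name, c.sales FROM authors p LEFT JOIN novels c ON c.author_id = p.id AND c.sales > 47381

Result:
name    | sales
--------+------
Orwell  | NULL 
Tolkien | 77422
Austen  | NULL 
Atwood  | NULL 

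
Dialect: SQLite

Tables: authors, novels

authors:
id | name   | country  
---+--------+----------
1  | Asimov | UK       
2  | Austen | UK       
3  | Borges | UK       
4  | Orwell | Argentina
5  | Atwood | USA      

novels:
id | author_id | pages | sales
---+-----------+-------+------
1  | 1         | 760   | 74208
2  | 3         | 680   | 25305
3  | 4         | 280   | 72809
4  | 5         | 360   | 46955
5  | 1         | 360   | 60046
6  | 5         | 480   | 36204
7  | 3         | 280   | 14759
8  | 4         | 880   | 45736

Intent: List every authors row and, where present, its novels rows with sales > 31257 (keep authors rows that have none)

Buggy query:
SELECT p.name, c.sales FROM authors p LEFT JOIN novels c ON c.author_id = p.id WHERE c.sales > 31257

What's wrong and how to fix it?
Bug: A WHERE condition on the right-hand table after LEFT JOIN drops unmatched parents

Fix: Move the right-table condition into the ON clause so unmatched parents are kept

Corrected query:
SELECT p.name, c.sales FROM authors p LEFT JOIN novels c ON c.author_id = p.id AND c.sales > 31257

Result:
name   | sales
-------+------
Asimov | 60046
Asimov | 74208
Austen | NULL 
Borges | NULL 
Orwell | 45736
Orwell | 72809
Atwood | 36204
Atwood | 46955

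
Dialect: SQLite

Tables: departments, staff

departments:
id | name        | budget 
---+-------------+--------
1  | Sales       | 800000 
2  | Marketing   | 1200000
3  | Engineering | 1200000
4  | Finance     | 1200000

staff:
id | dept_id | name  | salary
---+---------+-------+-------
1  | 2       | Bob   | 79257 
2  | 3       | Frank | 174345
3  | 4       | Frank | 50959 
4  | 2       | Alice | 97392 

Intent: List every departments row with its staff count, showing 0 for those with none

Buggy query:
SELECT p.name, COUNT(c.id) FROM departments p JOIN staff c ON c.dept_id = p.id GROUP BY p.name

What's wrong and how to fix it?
Bug: INNER JOIN drops departments rows that have no matching staff rows

Fix: Use LEFT JOIN so parents without children still appear (COUNT(c.id) gives 0)

Corrected query:
SELECT p.name, COUNT(c.id) FROM departments p LEFT JOIN staff c ON c.dept_id = p.id GROUP BY p.name

Result:
name        | COUNT(c.id)
------------+------------
Engineering | 1          
Finance     | 1          
Marketing   | 2          
Sales       | 0          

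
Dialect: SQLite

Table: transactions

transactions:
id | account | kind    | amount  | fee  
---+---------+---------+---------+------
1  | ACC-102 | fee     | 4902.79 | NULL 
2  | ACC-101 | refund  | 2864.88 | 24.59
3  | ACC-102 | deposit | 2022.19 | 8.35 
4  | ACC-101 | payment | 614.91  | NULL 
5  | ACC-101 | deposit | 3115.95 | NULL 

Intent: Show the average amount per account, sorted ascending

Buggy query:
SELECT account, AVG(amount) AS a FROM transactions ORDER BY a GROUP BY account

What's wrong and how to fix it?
Bug: ORDER BY appears before GROUP BY; SQL clause order requires GROUP BY first

Fix: Reorder: SELECT … FROM … GROUP BY … ORDER BY …

Corrected query:
SELECT account, AVG(amount) AS a FROM transactions GROUP BY account ORDER BY a

Result:
account | a      
--------+--------
ACC-101 | 2198.58
ACC-102 | 3462.49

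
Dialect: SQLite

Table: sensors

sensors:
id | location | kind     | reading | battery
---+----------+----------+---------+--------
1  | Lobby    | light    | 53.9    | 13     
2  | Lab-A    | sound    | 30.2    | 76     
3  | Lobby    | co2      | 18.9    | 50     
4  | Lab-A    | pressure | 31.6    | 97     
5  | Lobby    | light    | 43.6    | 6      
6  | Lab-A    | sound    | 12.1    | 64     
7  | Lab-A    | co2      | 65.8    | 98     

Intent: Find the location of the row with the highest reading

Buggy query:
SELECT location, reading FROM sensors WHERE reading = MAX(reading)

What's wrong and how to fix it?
Bug: MAX(reading) is an aggregate and cannot be used directly in WHERE

Fix: Use a subquery: WHERE reading = (SELECT MAX(reading) FROM sensors)

Corrected query:
SELECT location, reading FROM sensors WHERE reading = (SELECT MAX(reading) FROM sensors)

Result:
location | reading
---------+--------
Lab-A    | 65.8   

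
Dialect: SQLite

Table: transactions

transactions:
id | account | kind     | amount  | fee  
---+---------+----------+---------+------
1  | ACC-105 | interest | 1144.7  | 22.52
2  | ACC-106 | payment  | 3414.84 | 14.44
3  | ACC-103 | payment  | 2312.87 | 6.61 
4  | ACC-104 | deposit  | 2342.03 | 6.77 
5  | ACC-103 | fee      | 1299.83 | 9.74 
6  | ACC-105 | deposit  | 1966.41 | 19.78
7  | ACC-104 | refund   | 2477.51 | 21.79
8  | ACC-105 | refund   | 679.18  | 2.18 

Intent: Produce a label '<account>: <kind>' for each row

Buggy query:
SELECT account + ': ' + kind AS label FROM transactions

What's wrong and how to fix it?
Bug: SQLite uses || for string concatenation; + coerces text to numbers (yielding 0)

Fix: Replace + with || to concatenate text

Corrected query:
SELECT account || ': ' || kind AS label FROM transactions

Result:
label            
-----------------
ACC-105: interest
ACC-106: payment 
ACC-103: payment 
ACC-104: deposit 
ACC-103: fee     
ACC-105: deposit 
ACC-104: refund  
ACC-105: refund  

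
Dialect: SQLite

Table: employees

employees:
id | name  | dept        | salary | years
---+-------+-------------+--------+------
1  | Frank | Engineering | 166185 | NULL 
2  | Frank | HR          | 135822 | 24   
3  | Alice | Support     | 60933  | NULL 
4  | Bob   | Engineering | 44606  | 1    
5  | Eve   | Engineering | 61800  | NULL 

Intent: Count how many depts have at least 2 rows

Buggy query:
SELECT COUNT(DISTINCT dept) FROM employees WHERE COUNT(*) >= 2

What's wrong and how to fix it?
Bug: WHERE filters individual rows, not groups, so a group-level COUNT is invalid there

Fix: Group first with HAVING COUNT(*) >= 2, then COUNT the resulting groups

Corrected query:
SELECT COUNT(*) FROM (SELECT dept FROM employees GROUP BY dept HAVING COUNT(*) >= 2)

Result:
COUNT(*)
--------
1       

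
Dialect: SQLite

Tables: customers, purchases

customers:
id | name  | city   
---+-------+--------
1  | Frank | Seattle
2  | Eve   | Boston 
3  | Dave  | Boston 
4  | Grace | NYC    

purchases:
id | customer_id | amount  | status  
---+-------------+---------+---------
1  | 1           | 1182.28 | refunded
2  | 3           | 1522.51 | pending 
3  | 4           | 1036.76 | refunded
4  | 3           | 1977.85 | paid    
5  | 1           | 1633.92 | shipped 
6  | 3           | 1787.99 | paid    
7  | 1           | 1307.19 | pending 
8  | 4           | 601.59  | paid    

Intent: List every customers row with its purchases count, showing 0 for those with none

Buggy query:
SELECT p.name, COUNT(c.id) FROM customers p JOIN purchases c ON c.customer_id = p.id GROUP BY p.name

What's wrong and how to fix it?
Bug: An inner join excludes parents with zero children

Fix: Use LEFT JOIN so parents without children still appear (COUNT(c.id) gives 0)

Corrected query:
SELECT p.name, COUNT(c.id) FROM customers p LEFT JOIN purchases c ON c.customer_id = p.id GROUP BY p.name

Result:
name  | COUNT(c.id)
------+------------
Dave  | 3          
Eve   | 0          
Frank | 3          
Grace | 2          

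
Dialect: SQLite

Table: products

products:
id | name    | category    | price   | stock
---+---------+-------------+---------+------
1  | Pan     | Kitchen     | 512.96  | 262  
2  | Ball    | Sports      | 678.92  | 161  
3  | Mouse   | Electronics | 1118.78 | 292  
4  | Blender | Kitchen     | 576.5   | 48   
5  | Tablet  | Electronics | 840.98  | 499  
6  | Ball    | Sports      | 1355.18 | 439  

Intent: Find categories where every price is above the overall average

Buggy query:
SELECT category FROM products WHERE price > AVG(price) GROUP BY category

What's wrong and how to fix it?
Bug: AVG() is an aggregate; it can't sit directly in WHERE

Fix: Use a subquery for AVG and a HAVING MIN(...) filter so the condition holds for every row in the group

Corrected query:
SELECT category FROM products GROUP BY category HAVING MIN(price) > (SELECT AVG(price) FROM products)

Result:
(no rows)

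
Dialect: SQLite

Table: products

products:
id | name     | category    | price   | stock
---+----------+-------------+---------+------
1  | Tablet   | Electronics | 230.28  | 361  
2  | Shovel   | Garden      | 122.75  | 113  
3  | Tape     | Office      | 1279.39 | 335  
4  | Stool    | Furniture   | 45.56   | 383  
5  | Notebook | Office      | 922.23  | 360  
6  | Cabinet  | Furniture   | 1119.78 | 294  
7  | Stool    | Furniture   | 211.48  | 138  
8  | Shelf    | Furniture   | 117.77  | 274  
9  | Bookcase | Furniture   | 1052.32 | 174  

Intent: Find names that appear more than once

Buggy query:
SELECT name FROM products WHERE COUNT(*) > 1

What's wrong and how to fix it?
Bug: WHERE can't reference COUNT(*); aggregates are computed after WHERE

Fix: Group first, then use HAVING for the count condition

Corrected query:
SELECT name FROM products GROUP BY name HAVING COUNT(*) > 1

Result:
name 
-----
Stool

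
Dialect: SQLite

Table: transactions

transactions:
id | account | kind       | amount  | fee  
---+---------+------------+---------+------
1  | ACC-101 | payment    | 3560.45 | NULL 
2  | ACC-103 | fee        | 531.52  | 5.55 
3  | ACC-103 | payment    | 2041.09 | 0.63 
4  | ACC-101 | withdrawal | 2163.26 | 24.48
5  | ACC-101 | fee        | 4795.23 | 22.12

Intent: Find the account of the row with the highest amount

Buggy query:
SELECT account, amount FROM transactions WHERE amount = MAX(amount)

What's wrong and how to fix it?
Bug: WHERE is evaluated per row; an aggregate over the whole table isn't defined there

Fix: Wrap MAX in a scalar subquery so WHERE compares against a single value

Corrected query:
SELECT account, amount FROM transactions WHERE amount = (SELECT MAX(amount) FROM transactions)

Result:
account | amount 
--------+--------
ACC-101 | 4795.23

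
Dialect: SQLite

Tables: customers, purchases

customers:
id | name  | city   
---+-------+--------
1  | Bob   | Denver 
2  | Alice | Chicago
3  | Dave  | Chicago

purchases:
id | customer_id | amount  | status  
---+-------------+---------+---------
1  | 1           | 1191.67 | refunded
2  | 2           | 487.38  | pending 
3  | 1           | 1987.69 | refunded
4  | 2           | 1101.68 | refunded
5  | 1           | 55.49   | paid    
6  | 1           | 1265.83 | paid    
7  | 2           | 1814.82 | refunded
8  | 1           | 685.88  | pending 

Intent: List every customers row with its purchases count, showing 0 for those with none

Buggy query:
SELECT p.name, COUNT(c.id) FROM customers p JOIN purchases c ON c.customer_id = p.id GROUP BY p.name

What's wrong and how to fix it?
Bug: An inner join excludes parents with zero children

Fix: Use LEFT JOIN so parents without children still appear (COUNT(c.id) gives 0)

Corrected query:
SELECT p.name, COUNT(c.id) FROM customers p LEFT JOIN purchases c ON c.customer_id = p.id GROUP BY p.name

Result:
name  | COUNT(c.id)
------+------------
Alice | 3          
Bob   | 5          
Dave  | 0          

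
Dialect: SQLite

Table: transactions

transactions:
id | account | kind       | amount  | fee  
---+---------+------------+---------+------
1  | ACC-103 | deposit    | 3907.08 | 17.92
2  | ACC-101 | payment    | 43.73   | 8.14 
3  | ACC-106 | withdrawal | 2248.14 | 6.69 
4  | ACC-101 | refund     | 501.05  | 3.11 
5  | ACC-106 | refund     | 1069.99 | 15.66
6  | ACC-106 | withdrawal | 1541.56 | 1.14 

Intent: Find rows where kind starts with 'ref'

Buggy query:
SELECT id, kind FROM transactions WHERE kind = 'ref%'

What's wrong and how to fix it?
Bug: Wildcards only work with LIKE; '=' treats '%' as a literal character

Fix: Replace '=' with LIKE so 'ref%' is treated as a pattern

Corrected query:
SELECT id, kind FROM transactions WHERE kind LIKE 'ref%'

Result:
id | kind  
---+-------
4  | refund
5  | refund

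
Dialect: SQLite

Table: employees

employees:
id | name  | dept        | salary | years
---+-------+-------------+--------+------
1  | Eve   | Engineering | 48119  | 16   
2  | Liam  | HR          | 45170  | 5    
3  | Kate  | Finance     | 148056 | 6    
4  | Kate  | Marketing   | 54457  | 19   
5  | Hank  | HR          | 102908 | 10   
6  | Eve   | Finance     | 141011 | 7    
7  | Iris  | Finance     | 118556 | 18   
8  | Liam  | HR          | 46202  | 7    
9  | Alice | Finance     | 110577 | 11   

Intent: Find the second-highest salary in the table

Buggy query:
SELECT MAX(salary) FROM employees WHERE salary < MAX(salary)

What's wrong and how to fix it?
Bug: MAX(salary) on the right of the comparison is an aggregate-in-WHERE error

Fix: Put the inner MAX in a scalar subquery

Corrected query:
SELECT MAX(salary) FROM employees WHERE salary < (SELECT MAX(salary) FROM employees)

Result:
MAX(salary)
-----------
141011     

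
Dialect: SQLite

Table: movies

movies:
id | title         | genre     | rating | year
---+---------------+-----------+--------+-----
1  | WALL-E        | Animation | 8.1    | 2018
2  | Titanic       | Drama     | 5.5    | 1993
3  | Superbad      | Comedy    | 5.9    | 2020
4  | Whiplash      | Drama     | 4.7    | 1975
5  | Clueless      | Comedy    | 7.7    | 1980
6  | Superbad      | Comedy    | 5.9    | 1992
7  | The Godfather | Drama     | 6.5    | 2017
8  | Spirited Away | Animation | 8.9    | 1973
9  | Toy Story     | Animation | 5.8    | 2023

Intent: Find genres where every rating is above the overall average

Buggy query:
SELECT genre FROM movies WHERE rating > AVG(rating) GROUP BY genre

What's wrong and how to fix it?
Bug: AVG() is an aggregate; it can't sit directly in WHERE

Fix: Use a subquery for AVG and a HAVING MIN(...) filter so the condition holds for every row in the group

Corrected query:
SELECT genre FROM movies GROUP BY genre HAVING MIN(rating) > (SELECT AVG(rating) FROM movies)

Result:
(no rows)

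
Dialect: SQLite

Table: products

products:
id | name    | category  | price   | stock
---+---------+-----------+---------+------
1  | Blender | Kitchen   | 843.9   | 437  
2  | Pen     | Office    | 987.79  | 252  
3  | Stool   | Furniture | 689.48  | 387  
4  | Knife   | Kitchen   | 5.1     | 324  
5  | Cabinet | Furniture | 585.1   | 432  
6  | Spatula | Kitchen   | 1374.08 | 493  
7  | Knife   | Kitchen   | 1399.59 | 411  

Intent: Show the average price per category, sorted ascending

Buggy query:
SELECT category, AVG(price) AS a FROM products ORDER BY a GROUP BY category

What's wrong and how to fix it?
Bug: ORDER BY appears before GROUP BY; SQL clause order requires GROUP BY first

Fix: Reorder: SELECT … FROM … GROUP BY … ORDER BY …

Corrected query:
SELECT category, AVG(price) AS a FROM products GROUP BY category ORDER BY a

Result:
category  | a       
----------+---------
Furniture | 637.29  
Kitchen   | 905.6675
Office    | 987.79  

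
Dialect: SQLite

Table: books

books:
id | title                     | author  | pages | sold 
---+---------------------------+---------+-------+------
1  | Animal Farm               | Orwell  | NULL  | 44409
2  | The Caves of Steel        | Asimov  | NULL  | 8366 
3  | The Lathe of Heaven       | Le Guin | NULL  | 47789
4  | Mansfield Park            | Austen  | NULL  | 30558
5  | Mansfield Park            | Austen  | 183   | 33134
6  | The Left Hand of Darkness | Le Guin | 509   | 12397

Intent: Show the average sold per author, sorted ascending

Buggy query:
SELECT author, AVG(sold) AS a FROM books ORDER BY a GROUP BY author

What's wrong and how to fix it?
Bug: GROUP BY must precede ORDER BY

Fix: Move ORDER BY to the end, after GROUP BY

Corrected query:
SELECT author, AVG(sold) AS a FROM books GROUP BY author ORDER BY a

Result:
author  | a    
--------+------
Asimov  | 8366 
Le Guin | 30093
Austen  | 31846
Orwell  | 44409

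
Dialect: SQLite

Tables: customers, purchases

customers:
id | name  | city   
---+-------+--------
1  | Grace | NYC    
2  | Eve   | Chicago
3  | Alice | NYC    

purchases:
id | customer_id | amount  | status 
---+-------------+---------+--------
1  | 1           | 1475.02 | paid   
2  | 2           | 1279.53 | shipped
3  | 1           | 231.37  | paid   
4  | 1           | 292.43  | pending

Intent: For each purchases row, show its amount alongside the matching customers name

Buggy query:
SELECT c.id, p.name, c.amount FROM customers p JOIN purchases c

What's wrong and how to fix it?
Bug: Missing join condition: each purchases row is matched to all customers rows instead of just its own

Fix: Specify the join condition linking the foreign key to the parent id

Corrected query:
SELECT c.id, p.name, c.amount FROM customers p JOIN purchases c ON c.customer_id = p.id

Result:
id | name  | amount 
---+-------+--------
1  | Grace | 1475.02
2  | Eve   | 1279.53
3  | Grace | 231.37 
4  | Grace | 292.43 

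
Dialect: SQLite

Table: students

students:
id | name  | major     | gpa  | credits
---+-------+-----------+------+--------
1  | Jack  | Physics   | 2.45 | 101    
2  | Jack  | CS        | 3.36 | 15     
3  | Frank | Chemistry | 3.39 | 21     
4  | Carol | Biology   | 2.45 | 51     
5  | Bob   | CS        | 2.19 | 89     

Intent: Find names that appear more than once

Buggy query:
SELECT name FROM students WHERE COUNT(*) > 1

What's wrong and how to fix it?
Bug: WHERE can't reference COUNT(*); aggregates are computed after WHERE

Fix: GROUP BY name, then filter groups with HAVING COUNT(*) > 1

Corrected query:
SELECT name FROM students GROUP BY name HAVING COUNT(*) > 1

Result:
name
----
Jack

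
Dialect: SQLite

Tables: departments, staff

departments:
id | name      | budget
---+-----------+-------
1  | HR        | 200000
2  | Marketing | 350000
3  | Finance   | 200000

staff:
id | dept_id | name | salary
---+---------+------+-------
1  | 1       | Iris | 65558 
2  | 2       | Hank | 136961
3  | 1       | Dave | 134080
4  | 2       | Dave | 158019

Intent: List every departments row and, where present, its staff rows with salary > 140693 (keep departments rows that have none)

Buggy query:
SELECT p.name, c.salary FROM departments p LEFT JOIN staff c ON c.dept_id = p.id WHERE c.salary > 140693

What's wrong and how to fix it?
Bug: A WHERE condition on the right-hand table after LEFT JOIN drops unmatched parents

Fix: Put 'c.salary > 140693' in the JOIN's ON clause instead of WHERE

Corrected query:
SELECT p.name, c.salary FROM departments p LEFT JOIN staff c ON c.dept_id = p.id AND c.salary > 140693

Result:
name      | salary
----------+-------
HR        | NULL  
Marketing | 158019
Finance   | NULL  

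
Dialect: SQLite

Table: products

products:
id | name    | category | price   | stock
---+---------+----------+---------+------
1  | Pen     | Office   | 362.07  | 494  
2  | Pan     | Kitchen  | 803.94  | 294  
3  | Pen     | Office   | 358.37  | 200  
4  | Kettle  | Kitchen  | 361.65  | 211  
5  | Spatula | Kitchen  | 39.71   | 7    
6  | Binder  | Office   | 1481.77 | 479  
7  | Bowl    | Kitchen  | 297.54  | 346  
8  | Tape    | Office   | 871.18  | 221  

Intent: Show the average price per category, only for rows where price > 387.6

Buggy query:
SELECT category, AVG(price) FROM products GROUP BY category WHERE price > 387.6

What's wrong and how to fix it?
Bug: WHERE cannot follow GROUP BY

Fix: Move the WHERE clause before GROUP BY

Corrected query:
SELECT category, AVG(price) FROM products WHERE price > 387.6 GROUP BY category

Result:
category | AVG(price)
---------+-----------
Kitchen  | 803.94    
Office   | 1176.475  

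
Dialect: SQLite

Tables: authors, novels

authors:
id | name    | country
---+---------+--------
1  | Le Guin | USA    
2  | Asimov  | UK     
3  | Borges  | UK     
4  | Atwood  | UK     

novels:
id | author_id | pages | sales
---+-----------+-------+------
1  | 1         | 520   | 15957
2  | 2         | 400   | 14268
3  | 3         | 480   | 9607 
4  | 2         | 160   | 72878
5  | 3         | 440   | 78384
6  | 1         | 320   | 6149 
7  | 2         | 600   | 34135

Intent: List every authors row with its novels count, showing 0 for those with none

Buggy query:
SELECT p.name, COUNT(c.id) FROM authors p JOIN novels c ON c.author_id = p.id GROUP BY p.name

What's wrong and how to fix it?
Bug: An inner join excludes parents with zero children

Fix: Switch to LEFT JOIN to retain unmatched parent rows

Corrected query:
SELECT p.name, COUNT(c.id) FROM authors p LEFT JOIN novels c ON c.author_id = p.id GROUP BY p.name

Result:
name    | COUNT(c.id)
--------+------------
Asimov  | 3          
Atwood  | 0          
Borges  | 2          
Le Guin | 2          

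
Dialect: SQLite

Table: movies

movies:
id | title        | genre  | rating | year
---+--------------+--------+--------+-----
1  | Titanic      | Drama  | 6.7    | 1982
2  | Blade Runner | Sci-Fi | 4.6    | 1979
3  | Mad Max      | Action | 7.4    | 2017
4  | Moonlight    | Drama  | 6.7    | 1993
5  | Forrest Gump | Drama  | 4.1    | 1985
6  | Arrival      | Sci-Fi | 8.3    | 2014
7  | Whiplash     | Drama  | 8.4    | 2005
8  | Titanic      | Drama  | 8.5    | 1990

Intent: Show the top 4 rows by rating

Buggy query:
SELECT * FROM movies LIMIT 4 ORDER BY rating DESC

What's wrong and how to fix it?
Bug: ORDER BY cannot follow LIMIT; LIMIT is the final clause

Fix: Swap the clauses: ORDER BY first, then LIMIT

Corrected query:
SELECT * FROM movies ORDER BY rating DESC LIMIT 4

Result:
id | title    | genre  | rating | year
---+----------+--------+--------+-----
8  | Titanic  | Drama  | 8.5    | 1990
7  | Whiplash | Drama  | 8.4    | 2005
6  | Arrival  | Sci-Fi | 8.3    | 2014
3  | Mad Max  | Action | 7.4    | 2017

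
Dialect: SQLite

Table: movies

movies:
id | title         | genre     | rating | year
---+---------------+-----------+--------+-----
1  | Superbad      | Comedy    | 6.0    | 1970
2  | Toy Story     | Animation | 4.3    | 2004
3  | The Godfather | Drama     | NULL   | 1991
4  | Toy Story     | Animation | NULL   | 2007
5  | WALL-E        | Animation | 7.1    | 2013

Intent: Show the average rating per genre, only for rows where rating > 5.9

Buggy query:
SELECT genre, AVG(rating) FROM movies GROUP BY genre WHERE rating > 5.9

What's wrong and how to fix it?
Bug: WHERE cannot follow GROUP BY

Fix: Move the WHERE clause before GROUP BY

Corrected query:
SELECT genre, AVG(rating) FROM movies WHERE rating > 5.9 GROUP BY genre

Result:
genre     | AVG(rating)
----------+------------
Animation | 7.1        
Comedy    | 6          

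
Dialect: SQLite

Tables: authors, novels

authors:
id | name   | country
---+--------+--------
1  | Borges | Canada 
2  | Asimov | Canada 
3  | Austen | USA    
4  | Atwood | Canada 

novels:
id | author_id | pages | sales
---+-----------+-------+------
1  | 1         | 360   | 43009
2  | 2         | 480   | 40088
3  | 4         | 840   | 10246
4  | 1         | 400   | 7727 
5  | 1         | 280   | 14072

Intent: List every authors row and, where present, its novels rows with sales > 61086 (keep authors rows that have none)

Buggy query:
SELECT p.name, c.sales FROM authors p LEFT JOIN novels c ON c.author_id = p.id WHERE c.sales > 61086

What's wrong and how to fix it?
Bug: A WHERE condition on the right-hand table after LEFT JOIN drops unmatched parents

Fix: Move the right-table condition into the ON clause so unmatched parents are kept

Corrected query:
SELECT p.name, c.sales FROM authors p LEFT JOIN novels c ON c.author_id = p.id AND c.sales > 61086

Result:
name   | sales
-------+------
Borges | NULL 
Asimov | NULL 
Austen | NULL 
Atwood | NULL 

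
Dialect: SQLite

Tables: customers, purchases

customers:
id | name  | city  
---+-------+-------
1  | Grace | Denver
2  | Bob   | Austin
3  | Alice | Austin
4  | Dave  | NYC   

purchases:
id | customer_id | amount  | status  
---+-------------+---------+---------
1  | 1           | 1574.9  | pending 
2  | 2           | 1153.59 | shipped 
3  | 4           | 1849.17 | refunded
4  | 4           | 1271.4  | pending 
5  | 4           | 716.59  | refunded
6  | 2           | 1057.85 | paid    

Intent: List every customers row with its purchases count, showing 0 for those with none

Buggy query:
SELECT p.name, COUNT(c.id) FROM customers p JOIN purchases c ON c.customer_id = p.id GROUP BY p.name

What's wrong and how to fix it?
Bug: An inner join excludes parents with zero children

Fix: Use LEFT JOIN so parents without children still appear (COUNT(c.id) gives 0)

Corrected query:
SELECT p.name, COUNT(c.id) FROM customers p LEFT JOIN purchases c ON c.customer_id = p.id GROUP BY p.name

Result:
name  | COUNT(c.id)
------+------------
Alice | 0          
Bob   | 2          
Dave  | 3          
Grace | 1          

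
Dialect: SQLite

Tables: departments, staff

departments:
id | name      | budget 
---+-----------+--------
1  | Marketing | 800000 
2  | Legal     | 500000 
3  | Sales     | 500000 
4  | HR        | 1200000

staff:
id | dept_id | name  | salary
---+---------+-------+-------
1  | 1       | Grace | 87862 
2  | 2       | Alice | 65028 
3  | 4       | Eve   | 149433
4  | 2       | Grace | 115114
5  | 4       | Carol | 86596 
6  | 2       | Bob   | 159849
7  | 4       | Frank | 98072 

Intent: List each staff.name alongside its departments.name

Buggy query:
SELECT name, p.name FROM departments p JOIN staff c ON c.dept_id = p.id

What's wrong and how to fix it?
Bug: 'name' exists in both joined tables, so the database can't tell which one is meant

Fix: Prefix ambiguous columns with the table alias

Corrected query:
SELECT c.name, p.name FROM departments p JOIN staff c ON c.dept_id = p.id

Result:
name  | name     
------+----------
Grace | Marketing
Alice | Legal    
Eve   | HR       
Grace | Legal    
Carol | HR       
Bob   | Legal    
Frank | HR       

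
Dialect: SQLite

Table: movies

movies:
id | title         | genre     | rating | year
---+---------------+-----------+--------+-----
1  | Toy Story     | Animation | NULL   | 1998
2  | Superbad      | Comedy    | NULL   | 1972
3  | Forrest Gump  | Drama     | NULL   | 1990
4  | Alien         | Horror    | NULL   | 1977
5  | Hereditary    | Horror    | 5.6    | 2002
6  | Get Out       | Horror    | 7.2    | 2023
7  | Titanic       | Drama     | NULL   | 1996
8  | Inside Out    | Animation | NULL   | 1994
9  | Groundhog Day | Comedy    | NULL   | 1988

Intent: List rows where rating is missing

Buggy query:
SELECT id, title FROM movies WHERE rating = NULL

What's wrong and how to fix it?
Bug: '= NULL' is always unknown in SQL three-valued logic, so no rows match

Fix: Use IS NULL to test for NULL

Corrected query:
SELECT id, title FROM movies WHERE rating IS NULL

Result:
id | title        
---+--------------
1  | Toy Story    
2  | Superbad     
3  | Forrest Gump 
4  | Alien        
7  | Titanic      
8  | Inside Out   
9  | Groundhog Day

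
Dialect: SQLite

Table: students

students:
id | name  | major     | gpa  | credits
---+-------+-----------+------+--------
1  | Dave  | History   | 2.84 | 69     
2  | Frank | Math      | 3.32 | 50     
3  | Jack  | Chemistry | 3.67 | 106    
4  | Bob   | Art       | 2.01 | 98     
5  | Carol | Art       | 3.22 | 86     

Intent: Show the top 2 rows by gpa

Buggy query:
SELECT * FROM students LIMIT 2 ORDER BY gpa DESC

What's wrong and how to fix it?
Bug: LIMIT must come after ORDER BY

Fix: Swap the clauses: ORDER BY first, then LIMIT

Corrected query:
SELECT * FROM students ORDER BY gpa DESC LIMIT 2

Result:
id | name  | major     | gpa  | credits
---+-------+-----------+------+--------
3  | Jack  | Chemistry | 3.67 | 106    
2  | Frank | Math      | 3.32 | 50     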